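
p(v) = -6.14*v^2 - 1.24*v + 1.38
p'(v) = -12.28*v - 1.24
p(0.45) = -0.42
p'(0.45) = -6.77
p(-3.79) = -82.12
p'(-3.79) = 45.30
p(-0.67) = -0.55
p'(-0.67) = 6.99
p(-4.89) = -139.38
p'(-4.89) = 58.81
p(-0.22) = 1.36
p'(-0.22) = 1.46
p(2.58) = -42.69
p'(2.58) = -32.92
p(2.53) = -41.06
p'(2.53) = -32.31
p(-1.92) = -18.87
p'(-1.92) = 22.34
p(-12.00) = -867.90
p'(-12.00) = 146.12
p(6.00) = -227.10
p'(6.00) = -74.92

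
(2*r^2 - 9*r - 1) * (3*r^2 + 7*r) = 6*r^4 - 13*r^3 - 66*r^2 - 7*r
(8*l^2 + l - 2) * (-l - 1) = -8*l^3 - 9*l^2 + l + 2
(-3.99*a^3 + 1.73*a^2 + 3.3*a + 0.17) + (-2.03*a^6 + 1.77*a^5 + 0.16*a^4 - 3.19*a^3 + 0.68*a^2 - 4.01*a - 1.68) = -2.03*a^6 + 1.77*a^5 + 0.16*a^4 - 7.18*a^3 + 2.41*a^2 - 0.71*a - 1.51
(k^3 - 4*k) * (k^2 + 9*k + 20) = k^5 + 9*k^4 + 16*k^3 - 36*k^2 - 80*k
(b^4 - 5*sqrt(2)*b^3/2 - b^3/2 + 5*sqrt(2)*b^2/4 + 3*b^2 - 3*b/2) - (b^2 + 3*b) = b^4 - 5*sqrt(2)*b^3/2 - b^3/2 + 5*sqrt(2)*b^2/4 + 2*b^2 - 9*b/2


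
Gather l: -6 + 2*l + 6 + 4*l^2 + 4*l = 4*l^2 + 6*l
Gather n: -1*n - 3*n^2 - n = -3*n^2 - 2*n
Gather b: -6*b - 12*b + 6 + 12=18 - 18*b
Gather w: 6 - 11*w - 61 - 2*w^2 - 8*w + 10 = -2*w^2 - 19*w - 45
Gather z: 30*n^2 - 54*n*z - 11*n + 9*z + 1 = 30*n^2 - 11*n + z*(9 - 54*n) + 1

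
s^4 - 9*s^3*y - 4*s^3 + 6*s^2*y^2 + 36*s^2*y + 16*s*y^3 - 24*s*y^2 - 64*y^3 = (s - 4)*(s - 8*y)*(s - 2*y)*(s + y)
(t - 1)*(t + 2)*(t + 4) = t^3 + 5*t^2 + 2*t - 8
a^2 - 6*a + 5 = (a - 5)*(a - 1)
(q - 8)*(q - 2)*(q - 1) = q^3 - 11*q^2 + 26*q - 16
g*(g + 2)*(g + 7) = g^3 + 9*g^2 + 14*g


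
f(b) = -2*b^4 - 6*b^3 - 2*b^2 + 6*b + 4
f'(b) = -8*b^3 - 18*b^2 - 4*b + 6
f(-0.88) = 0.06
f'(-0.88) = 1.03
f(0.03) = 4.18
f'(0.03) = 5.86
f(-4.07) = -197.83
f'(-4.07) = 263.46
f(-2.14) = -1.14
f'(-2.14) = 10.53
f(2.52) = -170.25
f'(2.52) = -246.41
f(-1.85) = 0.62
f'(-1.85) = 2.45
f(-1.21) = 0.15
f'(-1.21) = -1.34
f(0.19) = 5.02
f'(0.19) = 4.54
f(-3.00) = -32.00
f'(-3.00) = 72.00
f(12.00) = -52052.00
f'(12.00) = -16458.00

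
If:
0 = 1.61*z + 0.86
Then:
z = -0.53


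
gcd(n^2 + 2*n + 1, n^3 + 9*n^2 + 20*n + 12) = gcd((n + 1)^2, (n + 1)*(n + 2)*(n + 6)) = n + 1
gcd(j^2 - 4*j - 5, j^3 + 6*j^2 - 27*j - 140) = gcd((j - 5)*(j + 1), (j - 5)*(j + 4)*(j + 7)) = j - 5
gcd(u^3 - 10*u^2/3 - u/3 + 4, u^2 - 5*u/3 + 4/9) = u - 4/3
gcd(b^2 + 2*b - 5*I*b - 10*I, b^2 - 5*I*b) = b - 5*I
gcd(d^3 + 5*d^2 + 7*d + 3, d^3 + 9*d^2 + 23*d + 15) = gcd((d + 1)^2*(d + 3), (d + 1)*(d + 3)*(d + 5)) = d^2 + 4*d + 3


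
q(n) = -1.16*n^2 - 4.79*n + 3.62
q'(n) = -2.32*n - 4.79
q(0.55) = 0.63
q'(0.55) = -6.07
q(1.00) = -2.33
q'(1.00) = -7.11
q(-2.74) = 8.04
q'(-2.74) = 1.57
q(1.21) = -3.87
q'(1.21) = -7.60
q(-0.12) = 4.18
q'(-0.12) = -4.51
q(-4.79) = -0.05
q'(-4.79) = 6.32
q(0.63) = 0.14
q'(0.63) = -6.25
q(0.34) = 1.86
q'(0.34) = -5.58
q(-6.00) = -9.40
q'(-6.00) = 9.13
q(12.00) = -220.90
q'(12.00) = -32.63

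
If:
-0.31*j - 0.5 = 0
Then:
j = -1.61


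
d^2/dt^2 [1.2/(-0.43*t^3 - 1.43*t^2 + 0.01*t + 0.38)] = ((3.096*t + 3.432)*(0.43*t^3 + 1.43*t^2 - 0.01*t - 0.38) - 1.2*(1.29*t^2 + 2.86*t - 0.01)*(2.58*t^2 + 5.72*t - 0.02))/(0.43*t^3 + 1.43*t^2 - 0.01*t - 0.38)^3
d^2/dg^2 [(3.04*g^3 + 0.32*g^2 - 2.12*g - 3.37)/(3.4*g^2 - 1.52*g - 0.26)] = (-2.8421709430404e-14*g^4 - 26.284928*g^3 - 224.837472*g^2 + 94.485504*g - 19.811344)/(39.304*g^6 - 52.7136*g^5 + 14.54928*g^4 + 4.550272*g^3 - 1.112592*g^2 - 0.308256*g - 0.017576)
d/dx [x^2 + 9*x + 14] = 2*x + 9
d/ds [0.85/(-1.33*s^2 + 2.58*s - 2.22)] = (2.261*s - 2.193)/(1.33*s^2 - 2.58*s + 2.22)^2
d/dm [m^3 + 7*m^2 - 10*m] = 3*m^2 + 14*m - 10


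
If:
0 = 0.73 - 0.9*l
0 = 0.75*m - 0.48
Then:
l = 0.81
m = 0.64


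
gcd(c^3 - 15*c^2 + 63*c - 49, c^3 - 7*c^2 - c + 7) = c^2 - 8*c + 7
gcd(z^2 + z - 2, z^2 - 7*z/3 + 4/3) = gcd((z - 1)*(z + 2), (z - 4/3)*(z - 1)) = z - 1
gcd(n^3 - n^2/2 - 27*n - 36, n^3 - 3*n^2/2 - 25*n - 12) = n^2 - 2*n - 24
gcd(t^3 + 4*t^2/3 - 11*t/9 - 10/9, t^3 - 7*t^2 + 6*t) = t - 1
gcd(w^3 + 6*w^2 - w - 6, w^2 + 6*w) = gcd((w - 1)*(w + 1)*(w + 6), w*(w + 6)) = w + 6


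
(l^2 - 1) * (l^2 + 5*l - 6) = l^4 + 5*l^3 - 7*l^2 - 5*l + 6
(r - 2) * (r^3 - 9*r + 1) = r^4 - 2*r^3 - 9*r^2 + 19*r - 2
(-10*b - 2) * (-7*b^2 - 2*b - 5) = 70*b^3 + 34*b^2 + 54*b + 10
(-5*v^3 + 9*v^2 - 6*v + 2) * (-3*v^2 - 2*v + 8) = 15*v^5 - 17*v^4 - 40*v^3 + 78*v^2 - 52*v + 16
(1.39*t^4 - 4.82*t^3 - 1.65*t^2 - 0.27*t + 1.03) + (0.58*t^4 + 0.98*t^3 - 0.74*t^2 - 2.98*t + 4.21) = 1.97*t^4 - 3.84*t^3 - 2.39*t^2 - 3.25*t + 5.24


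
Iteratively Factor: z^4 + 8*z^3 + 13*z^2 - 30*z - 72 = (z - 2)*(z^3 + 10*z^2 + 33*z + 36) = (z - 2)*(z + 3)*(z^2 + 7*z + 12) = (z - 2)*(z + 3)^2*(z + 4)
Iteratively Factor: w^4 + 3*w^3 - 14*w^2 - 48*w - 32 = (w - 4)*(w^3 + 7*w^2 + 14*w + 8) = (w - 4)*(w + 1)*(w^2 + 6*w + 8) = (w - 4)*(w + 1)*(w + 4)*(w + 2)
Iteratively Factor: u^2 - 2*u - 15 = (u + 3)*(u - 5)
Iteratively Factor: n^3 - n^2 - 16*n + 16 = (n - 4)*(n^2 + 3*n - 4) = (n - 4)*(n + 4)*(n - 1)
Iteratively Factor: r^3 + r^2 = (r)*(r^2 + r) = r*(r + 1)*(r)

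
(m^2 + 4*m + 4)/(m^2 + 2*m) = (m + 2)/m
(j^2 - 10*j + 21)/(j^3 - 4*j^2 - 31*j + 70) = (j - 3)/(j^2 + 3*j - 10)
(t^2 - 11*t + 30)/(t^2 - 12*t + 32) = (t^2 - 11*t + 30)/(t^2 - 12*t + 32)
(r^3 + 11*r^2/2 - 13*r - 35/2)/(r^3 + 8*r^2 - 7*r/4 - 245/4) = 2*(r + 1)/(2*r + 7)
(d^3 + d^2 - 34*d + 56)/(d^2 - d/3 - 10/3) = 3*(d^2 + 3*d - 28)/(3*d + 5)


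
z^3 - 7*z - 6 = (z - 3)*(z + 1)*(z + 2)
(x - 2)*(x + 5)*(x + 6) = x^3 + 9*x^2 + 8*x - 60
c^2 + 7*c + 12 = (c + 3)*(c + 4)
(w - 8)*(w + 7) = w^2 - w - 56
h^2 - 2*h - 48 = (h - 8)*(h + 6)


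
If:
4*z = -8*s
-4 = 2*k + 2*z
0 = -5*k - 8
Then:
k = -8/5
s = 1/5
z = -2/5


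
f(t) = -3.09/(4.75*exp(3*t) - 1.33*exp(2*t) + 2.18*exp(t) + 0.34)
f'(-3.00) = 1.61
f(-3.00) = -6.93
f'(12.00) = 0.00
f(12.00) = 0.00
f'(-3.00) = 1.61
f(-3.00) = -6.93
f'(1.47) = 0.02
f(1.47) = -0.01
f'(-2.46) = 2.01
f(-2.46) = -5.95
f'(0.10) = 1.00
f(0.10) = -0.41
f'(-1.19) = 2.46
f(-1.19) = -3.05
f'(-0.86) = 2.46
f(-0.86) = -2.23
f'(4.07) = 0.00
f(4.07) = -0.00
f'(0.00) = 1.21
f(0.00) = -0.52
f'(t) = -3.09*(-14.25*exp(3*t) + 2.66*exp(2*t) - 2.18*exp(t))/(4.75*exp(3*t) - 1.33*exp(2*t) + 2.18*exp(t) + 0.34)^2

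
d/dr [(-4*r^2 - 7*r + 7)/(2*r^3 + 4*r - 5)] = (8*r^4 + 28*r^3 - 58*r^2 + 40*r + 7)/(4*r^6 + 16*r^4 - 20*r^3 + 16*r^2 - 40*r + 25)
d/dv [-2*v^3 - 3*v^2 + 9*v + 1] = -6*v^2 - 6*v + 9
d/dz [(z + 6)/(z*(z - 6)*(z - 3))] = (-2*z^3 - 9*z^2 + 108*z - 108)/(z^2*(z^4 - 18*z^3 + 117*z^2 - 324*z + 324))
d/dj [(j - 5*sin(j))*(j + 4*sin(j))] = -j*cos(j) + 2*j - sin(j) - 20*sin(2*j)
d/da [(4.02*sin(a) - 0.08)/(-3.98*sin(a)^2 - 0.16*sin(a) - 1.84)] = (15.9996*sin(a)^2 - 0.6368*sin(a) - 7.4096)*cos(a)/(15.8404*sin(a)^4 + 1.2736*sin(a)^3 + 14.672*sin(a)^2 + 0.5888*sin(a) + 3.3856)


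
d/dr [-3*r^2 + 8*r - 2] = 8 - 6*r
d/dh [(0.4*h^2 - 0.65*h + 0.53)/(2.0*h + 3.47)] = (0.8*h^2 + 2.776*h - 3.3155)/(4.0*h^2 + 13.88*h + 12.0409)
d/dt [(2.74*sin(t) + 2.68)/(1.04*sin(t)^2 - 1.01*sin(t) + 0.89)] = (-2.8496*sin(t)^2 - 5.5744*sin(t) + 5.1454)*cos(t)/(1.0816*sin(t)^4 - 2.1008*sin(t)^3 + 2.8713*sin(t)^2 - 1.7978*sin(t) + 0.7921)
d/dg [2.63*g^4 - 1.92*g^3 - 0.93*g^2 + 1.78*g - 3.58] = 10.52*g^3 - 5.76*g^2 - 1.86*g + 1.78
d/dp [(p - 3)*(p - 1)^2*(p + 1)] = 4*p^3 - 12*p^2 + 4*p + 4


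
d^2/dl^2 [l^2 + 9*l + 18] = 2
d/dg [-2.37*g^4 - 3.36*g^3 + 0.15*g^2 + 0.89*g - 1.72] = -9.48*g^3 - 10.08*g^2 + 0.3*g + 0.89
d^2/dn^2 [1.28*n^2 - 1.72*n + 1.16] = 2.56000000000000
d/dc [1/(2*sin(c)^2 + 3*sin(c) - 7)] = -(4*sin(c) + 3)*cos(c)/(-3*sin(c) + cos(2*c) + 6)^2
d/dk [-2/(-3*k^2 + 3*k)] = 2*(1 - 2*k)/(3*k^2*(k - 1)^2)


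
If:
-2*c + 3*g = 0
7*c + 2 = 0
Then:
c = -2/7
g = -4/21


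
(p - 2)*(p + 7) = p^2 + 5*p - 14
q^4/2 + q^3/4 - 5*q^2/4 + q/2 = q*(q/2 + 1)*(q - 1)*(q - 1/2)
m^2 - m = m*(m - 1)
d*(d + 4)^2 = d^3 + 8*d^2 + 16*d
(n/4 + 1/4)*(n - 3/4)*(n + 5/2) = n^3/4 + 11*n^2/16 - n/32 - 15/32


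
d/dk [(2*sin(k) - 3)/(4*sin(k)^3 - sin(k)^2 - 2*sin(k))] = 2*(-8*sin(k)^3 + 19*sin(k)^2 - 3*sin(k) - 3)*cos(k)/((sin(k) + 2*cos(2*k))^2*sin(k)^2)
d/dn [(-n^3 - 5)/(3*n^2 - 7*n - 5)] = (n^2*(-9*n^2 + 21*n + 15) + (6*n - 7)*(n^3 + 5))/(-3*n^2 + 7*n + 5)^2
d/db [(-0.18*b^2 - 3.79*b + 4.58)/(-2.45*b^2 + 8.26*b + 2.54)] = (-10.7723*b^2 + 21.5276*b - 47.4574)/(6.0025*b^4 - 40.474*b^3 + 55.7816*b^2 + 41.9608*b + 6.4516)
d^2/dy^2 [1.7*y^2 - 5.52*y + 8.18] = 3.40000000000000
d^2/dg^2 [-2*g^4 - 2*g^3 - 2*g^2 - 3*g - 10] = -24*g^2 - 12*g - 4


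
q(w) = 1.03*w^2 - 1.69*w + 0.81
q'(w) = 2.06*w - 1.69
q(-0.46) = 1.81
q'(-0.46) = -2.64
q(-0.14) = 1.07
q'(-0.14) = -1.98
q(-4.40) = 28.19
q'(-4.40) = -10.75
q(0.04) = 0.74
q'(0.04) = -1.61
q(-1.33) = 4.88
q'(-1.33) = -4.43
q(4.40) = 13.31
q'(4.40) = 7.37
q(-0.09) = 0.97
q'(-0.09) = -1.88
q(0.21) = 0.50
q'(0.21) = -1.26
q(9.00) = 69.03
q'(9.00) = 16.85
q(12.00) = 128.85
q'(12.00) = 23.03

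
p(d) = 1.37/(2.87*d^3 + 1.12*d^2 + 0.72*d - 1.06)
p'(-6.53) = -0.00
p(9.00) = 0.00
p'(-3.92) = -0.01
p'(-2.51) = -0.04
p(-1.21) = -0.25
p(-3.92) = -0.01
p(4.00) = 0.01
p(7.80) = 0.00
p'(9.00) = -0.00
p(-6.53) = -0.00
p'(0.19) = -2.68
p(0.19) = -1.59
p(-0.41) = -1.00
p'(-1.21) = -0.50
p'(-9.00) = -0.00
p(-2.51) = -0.03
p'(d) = 1.37*(-8.61*d^2 - 2.24*d - 0.72)/(2.87*d^3 + 1.12*d^2 + 0.72*d - 1.06)^2 = (-11.7957*d^2 - 3.0688*d - 0.9864)/(2.87*d^3 + 1.12*d^2 + 0.72*d - 1.06)^2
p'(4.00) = -0.00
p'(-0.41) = -0.92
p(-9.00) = -0.00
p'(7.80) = -0.00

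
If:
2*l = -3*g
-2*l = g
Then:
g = 0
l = 0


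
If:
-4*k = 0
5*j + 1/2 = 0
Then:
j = -1/10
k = 0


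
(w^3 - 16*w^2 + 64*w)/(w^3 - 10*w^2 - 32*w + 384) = w/(w + 6)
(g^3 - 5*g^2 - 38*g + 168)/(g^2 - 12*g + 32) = (g^2 - g - 42)/(g - 8)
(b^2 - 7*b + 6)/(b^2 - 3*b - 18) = (b - 1)/(b + 3)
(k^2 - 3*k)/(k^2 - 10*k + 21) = k/(k - 7)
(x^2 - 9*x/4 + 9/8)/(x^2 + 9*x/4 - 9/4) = (x - 3/2)/(x + 3)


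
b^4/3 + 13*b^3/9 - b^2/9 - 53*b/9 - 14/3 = (b/3 + 1/3)*(b - 2)*(b + 7/3)*(b + 3)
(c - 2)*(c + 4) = c^2 + 2*c - 8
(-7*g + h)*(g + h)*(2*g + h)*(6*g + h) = -84*g^4 - 128*g^3*h - 43*g^2*h^2 + 2*g*h^3 + h^4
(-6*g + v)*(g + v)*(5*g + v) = -30*g^3 - 31*g^2*v + v^3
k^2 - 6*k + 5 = (k - 5)*(k - 1)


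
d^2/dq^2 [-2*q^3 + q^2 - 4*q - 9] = 2 - 12*q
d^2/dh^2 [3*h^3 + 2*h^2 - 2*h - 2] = 18*h + 4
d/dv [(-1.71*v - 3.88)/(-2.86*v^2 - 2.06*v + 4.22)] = (4.8906*v^2 + 3.5226*v - (1.71*v + 3.88)*(5.72*v + 2.06) - 7.2162)/(2.86*v^2 + 2.06*v - 4.22)^2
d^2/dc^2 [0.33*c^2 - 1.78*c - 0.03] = 0.660000000000000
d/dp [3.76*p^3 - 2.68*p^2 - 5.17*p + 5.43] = 11.28*p^2 - 5.36*p - 5.17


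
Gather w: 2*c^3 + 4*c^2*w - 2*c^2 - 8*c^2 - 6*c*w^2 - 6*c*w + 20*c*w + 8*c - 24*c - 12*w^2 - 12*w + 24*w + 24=2*c^3 - 10*c^2 - 16*c + w^2*(-6*c - 12) + w*(4*c^2 + 14*c + 12) + 24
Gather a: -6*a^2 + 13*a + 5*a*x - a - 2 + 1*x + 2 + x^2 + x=-6*a^2 + a*(5*x + 12) + x^2 + 2*x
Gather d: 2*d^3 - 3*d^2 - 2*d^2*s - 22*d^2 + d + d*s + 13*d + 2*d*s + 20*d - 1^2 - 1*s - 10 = 2*d^3 + d^2*(-2*s - 25) + d*(3*s + 34) - s - 11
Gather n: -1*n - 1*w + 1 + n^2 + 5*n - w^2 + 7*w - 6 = n^2 + 4*n - w^2 + 6*w - 5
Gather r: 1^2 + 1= 2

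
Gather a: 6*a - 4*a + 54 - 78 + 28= 2*a + 4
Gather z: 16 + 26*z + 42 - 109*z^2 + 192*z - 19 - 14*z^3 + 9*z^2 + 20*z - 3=-14*z^3 - 100*z^2 + 238*z + 36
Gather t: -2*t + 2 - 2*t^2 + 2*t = 2 - 2*t^2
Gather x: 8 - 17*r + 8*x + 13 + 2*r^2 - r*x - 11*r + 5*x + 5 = 2*r^2 - 28*r + x*(13 - r) + 26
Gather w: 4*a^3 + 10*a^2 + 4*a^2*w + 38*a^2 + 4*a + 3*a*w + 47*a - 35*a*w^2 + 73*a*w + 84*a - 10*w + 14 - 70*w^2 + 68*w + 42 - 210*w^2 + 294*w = 4*a^3 + 48*a^2 + 135*a + w^2*(-35*a - 280) + w*(4*a^2 + 76*a + 352) + 56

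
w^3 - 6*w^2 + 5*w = w*(w - 5)*(w - 1)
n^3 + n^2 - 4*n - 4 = (n - 2)*(n + 1)*(n + 2)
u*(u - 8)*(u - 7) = u^3 - 15*u^2 + 56*u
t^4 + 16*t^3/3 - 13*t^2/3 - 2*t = t*(t - 1)*(t + 1/3)*(t + 6)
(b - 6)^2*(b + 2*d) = b^3 + 2*b^2*d - 12*b^2 - 24*b*d + 36*b + 72*d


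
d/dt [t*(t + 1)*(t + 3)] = 3*t^2 + 8*t + 3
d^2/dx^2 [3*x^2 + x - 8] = 6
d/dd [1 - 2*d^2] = -4*d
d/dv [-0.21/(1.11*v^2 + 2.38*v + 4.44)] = (0.4662*v + 0.4998)/(1.11*v^2 + 2.38*v + 4.44)^2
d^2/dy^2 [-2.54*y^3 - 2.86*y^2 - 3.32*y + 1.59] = -15.24*y - 5.72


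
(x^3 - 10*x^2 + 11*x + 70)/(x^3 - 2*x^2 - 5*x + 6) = (x^2 - 12*x + 35)/(x^2 - 4*x + 3)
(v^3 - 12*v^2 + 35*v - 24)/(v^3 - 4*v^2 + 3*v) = (v - 8)/v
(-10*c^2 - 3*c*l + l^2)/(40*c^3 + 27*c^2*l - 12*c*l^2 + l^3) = (-2*c - l)/(8*c^2 + 7*c*l - l^2)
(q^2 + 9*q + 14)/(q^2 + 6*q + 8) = (q + 7)/(q + 4)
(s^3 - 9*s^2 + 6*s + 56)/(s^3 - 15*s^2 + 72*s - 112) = (s + 2)/(s - 4)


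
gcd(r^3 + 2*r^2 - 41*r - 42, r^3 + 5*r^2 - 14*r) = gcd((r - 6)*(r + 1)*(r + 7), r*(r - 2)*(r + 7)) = r + 7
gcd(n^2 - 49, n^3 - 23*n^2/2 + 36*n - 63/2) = n - 7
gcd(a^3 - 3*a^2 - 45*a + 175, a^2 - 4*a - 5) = a - 5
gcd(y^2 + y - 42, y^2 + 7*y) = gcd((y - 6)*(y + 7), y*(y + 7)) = y + 7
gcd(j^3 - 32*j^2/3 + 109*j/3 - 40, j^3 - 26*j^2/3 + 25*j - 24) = j^2 - 17*j/3 + 8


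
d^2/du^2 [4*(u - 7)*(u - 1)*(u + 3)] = 24*u - 40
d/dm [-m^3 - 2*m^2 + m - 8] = -3*m^2 - 4*m + 1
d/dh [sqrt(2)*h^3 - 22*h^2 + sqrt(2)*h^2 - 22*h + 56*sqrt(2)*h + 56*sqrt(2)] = 3*sqrt(2)*h^2 - 44*h + 2*sqrt(2)*h - 22 + 56*sqrt(2)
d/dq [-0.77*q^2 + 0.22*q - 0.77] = 0.22 - 1.54*q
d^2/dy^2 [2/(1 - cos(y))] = 2*(cos(y) + 2)/(cos(y) - 1)^2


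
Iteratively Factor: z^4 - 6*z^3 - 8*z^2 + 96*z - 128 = (z - 4)*(z^3 - 2*z^2 - 16*z + 32) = (z - 4)*(z - 2)*(z^2 - 16) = (z - 4)*(z - 2)*(z + 4)*(z - 4)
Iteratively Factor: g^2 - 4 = (g - 2)*(g + 2)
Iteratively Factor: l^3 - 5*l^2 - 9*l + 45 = (l + 3)*(l^2 - 8*l + 15) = (l - 5)*(l + 3)*(l - 3)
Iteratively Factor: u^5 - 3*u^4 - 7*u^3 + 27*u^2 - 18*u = (u + 3)*(u^4 - 6*u^3 + 11*u^2 - 6*u) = (u - 3)*(u + 3)*(u^3 - 3*u^2 + 2*u) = (u - 3)*(u - 2)*(u + 3)*(u^2 - u) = (u - 3)*(u - 2)*(u - 1)*(u + 3)*(u)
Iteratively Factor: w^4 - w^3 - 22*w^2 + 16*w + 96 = (w - 4)*(w^3 + 3*w^2 - 10*w - 24) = (w - 4)*(w + 2)*(w^2 + w - 12) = (w - 4)*(w + 2)*(w + 4)*(w - 3)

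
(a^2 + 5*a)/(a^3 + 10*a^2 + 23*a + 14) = a*(a + 5)/(a^3 + 10*a^2 + 23*a + 14)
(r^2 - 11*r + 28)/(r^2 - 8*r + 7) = (r - 4)/(r - 1)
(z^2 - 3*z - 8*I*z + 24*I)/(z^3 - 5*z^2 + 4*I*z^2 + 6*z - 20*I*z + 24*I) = (z - 8*I)/(z^2 + z*(-2 + 4*I) - 8*I)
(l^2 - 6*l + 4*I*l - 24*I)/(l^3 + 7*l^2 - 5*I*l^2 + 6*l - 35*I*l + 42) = (l^2 + l*(-6 + 4*I) - 24*I)/(l^3 + l^2*(7 - 5*I) + l*(6 - 35*I) + 42)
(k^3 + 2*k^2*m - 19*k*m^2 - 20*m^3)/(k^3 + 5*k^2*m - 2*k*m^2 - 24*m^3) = (k^3 + 2*k^2*m - 19*k*m^2 - 20*m^3)/(k^3 + 5*k^2*m - 2*k*m^2 - 24*m^3)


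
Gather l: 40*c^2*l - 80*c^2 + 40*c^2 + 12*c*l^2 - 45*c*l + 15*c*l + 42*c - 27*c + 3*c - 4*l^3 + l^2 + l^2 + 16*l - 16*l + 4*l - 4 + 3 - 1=-40*c^2 + 18*c - 4*l^3 + l^2*(12*c + 2) + l*(40*c^2 - 30*c + 4) - 2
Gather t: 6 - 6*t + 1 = 7 - 6*t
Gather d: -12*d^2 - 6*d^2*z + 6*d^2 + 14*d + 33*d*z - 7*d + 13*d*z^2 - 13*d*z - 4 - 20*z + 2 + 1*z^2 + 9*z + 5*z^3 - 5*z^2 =d^2*(-6*z - 6) + d*(13*z^2 + 20*z + 7) + 5*z^3 - 4*z^2 - 11*z - 2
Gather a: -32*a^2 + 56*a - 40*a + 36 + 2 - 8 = -32*a^2 + 16*a + 30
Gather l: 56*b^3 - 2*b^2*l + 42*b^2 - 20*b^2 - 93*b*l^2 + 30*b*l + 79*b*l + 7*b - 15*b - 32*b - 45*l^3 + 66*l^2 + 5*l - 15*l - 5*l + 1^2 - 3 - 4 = 56*b^3 + 22*b^2 - 40*b - 45*l^3 + l^2*(66 - 93*b) + l*(-2*b^2 + 109*b - 15) - 6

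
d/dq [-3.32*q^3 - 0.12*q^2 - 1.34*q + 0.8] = -9.96*q^2 - 0.24*q - 1.34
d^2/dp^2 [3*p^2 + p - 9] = 6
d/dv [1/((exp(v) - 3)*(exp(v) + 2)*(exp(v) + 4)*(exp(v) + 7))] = (-4*exp(3*v) - 30*exp(2*v) - 22*exp(v) + 94)*exp(v)/(exp(8*v) + 20*exp(7*v) + 122*exp(6*v) + 32*exp(5*v) - 2095*exp(4*v) - 5428*exp(3*v) + 5140*exp(2*v) + 31584*exp(v) + 28224)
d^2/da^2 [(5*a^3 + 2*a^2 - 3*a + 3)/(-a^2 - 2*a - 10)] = 2*(37*a^3 - 249*a^2 - 1608*a - 242)/(a^6 + 6*a^5 + 42*a^4 + 128*a^3 + 420*a^2 + 600*a + 1000)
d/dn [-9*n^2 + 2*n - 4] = 2 - 18*n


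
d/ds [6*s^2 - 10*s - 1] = 12*s - 10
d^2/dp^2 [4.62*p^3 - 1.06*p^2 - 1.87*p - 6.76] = 27.72*p - 2.12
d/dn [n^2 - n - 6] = 2*n - 1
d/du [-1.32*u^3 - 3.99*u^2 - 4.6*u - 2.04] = -3.96*u^2 - 7.98*u - 4.6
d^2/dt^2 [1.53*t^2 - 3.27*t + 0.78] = 3.06000000000000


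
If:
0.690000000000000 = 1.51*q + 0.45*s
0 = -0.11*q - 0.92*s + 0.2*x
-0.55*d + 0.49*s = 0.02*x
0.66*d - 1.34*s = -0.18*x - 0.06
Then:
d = 1.20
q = -0.04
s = 1.65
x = 7.59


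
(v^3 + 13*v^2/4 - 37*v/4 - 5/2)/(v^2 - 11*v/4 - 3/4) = (v^2 + 3*v - 10)/(v - 3)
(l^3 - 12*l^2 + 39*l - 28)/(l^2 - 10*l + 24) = (l^2 - 8*l + 7)/(l - 6)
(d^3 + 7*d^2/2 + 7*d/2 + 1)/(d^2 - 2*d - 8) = (2*d^2 + 3*d + 1)/(2*(d - 4))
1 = 1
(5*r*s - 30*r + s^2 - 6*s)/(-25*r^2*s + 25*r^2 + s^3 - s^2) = (6 - s)/(5*r*s - 5*r - s^2 + s)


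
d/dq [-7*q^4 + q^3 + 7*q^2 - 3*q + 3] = -28*q^3 + 3*q^2 + 14*q - 3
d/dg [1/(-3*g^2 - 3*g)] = (2*g + 1)/(3*g^2*(g + 1)^2)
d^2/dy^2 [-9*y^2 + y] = -18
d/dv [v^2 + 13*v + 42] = 2*v + 13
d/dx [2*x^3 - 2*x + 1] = 6*x^2 - 2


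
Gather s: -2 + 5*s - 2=5*s - 4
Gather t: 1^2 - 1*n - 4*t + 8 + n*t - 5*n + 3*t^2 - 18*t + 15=-6*n + 3*t^2 + t*(n - 22) + 24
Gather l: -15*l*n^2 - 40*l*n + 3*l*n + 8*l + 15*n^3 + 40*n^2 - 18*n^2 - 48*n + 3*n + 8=l*(-15*n^2 - 37*n + 8) + 15*n^3 + 22*n^2 - 45*n + 8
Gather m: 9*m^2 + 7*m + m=9*m^2 + 8*m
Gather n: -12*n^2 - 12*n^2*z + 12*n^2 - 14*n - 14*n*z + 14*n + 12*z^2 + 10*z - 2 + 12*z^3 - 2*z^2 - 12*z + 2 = -12*n^2*z - 14*n*z + 12*z^3 + 10*z^2 - 2*z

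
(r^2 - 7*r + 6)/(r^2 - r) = (r - 6)/r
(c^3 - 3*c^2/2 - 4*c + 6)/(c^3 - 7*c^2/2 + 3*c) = (c + 2)/c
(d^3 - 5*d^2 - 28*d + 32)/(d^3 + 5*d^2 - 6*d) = (d^2 - 4*d - 32)/(d*(d + 6))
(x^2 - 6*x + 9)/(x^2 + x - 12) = (x - 3)/(x + 4)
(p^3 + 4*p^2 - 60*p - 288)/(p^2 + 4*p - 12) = (p^2 - 2*p - 48)/(p - 2)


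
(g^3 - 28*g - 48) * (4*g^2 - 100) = 4*g^5 - 212*g^3 - 192*g^2 + 2800*g + 4800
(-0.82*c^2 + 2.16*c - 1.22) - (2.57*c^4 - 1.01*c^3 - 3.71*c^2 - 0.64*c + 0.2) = -2.57*c^4 + 1.01*c^3 + 2.89*c^2 + 2.8*c - 1.42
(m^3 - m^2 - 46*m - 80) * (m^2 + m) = m^5 - 47*m^3 - 126*m^2 - 80*m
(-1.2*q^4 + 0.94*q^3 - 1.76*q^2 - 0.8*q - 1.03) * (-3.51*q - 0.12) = 4.212*q^5 - 3.1554*q^4 + 6.0648*q^3 + 3.0192*q^2 + 3.7113*q + 0.1236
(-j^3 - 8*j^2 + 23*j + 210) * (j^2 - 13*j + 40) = -j^5 + 5*j^4 + 87*j^3 - 409*j^2 - 1810*j + 8400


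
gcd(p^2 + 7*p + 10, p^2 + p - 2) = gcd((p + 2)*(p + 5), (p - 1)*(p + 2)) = p + 2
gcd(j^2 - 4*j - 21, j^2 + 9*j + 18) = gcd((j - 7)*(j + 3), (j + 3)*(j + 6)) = j + 3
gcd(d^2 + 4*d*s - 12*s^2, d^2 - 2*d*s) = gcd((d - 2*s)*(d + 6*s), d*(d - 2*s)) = -d + 2*s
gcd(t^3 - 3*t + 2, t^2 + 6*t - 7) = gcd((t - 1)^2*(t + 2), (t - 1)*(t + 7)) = t - 1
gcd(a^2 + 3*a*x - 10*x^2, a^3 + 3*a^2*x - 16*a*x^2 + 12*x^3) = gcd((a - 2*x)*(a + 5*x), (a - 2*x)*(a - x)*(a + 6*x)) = -a + 2*x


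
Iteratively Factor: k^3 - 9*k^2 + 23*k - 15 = (k - 3)*(k^2 - 6*k + 5) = (k - 3)*(k - 1)*(k - 5)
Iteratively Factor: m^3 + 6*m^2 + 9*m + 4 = (m + 1)*(m^2 + 5*m + 4) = (m + 1)*(m + 4)*(m + 1)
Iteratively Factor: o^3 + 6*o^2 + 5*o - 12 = (o - 1)*(o^2 + 7*o + 12) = (o - 1)*(o + 4)*(o + 3)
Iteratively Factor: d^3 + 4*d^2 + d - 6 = (d + 2)*(d^2 + 2*d - 3) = (d - 1)*(d + 2)*(d + 3)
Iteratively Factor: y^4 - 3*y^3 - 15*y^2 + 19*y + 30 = (y + 1)*(y^3 - 4*y^2 - 11*y + 30) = (y - 5)*(y + 1)*(y^2 + y - 6) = (y - 5)*(y + 1)*(y + 3)*(y - 2)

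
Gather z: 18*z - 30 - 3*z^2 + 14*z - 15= -3*z^2 + 32*z - 45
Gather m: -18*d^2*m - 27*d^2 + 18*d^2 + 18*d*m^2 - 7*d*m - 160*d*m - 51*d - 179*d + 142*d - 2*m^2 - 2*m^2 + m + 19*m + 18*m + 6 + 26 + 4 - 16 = -9*d^2 - 88*d + m^2*(18*d - 4) + m*(-18*d^2 - 167*d + 38) + 20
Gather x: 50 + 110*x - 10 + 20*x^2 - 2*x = 20*x^2 + 108*x + 40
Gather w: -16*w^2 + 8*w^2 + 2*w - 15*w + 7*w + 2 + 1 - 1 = -8*w^2 - 6*w + 2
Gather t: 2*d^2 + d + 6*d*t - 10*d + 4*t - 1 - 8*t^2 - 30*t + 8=2*d^2 - 9*d - 8*t^2 + t*(6*d - 26) + 7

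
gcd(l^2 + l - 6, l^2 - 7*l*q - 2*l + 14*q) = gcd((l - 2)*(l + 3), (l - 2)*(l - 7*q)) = l - 2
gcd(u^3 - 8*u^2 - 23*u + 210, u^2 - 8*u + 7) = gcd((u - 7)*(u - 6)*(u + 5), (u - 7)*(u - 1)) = u - 7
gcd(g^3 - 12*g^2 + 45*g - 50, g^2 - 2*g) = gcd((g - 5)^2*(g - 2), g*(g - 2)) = g - 2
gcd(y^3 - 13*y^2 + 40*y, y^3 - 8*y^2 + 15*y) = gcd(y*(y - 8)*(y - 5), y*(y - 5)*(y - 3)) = y^2 - 5*y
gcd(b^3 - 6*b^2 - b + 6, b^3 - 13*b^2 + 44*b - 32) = b - 1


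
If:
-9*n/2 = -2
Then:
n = 4/9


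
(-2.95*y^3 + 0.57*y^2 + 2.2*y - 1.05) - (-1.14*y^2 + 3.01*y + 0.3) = -2.95*y^3 + 1.71*y^2 - 0.81*y - 1.35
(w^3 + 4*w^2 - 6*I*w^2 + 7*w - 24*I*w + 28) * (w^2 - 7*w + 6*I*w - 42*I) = w^5 - 3*w^4 + 15*w^3 - 129*w^2 + 42*I*w^2 - 1204*w - 126*I*w - 1176*I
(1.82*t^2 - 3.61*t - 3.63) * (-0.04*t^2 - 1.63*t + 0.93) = -0.0728*t^4 - 2.8222*t^3 + 7.7221*t^2 + 2.5596*t - 3.3759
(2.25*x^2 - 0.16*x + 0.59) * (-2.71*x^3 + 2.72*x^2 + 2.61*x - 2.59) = -6.0975*x^5 + 6.5536*x^4 + 3.8384*x^3 - 4.6403*x^2 + 1.9543*x - 1.5281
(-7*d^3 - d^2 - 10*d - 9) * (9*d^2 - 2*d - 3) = -63*d^5 + 5*d^4 - 67*d^3 - 58*d^2 + 48*d + 27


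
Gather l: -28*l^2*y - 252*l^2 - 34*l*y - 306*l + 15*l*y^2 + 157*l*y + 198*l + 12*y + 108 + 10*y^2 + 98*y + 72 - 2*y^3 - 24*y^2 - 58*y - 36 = l^2*(-28*y - 252) + l*(15*y^2 + 123*y - 108) - 2*y^3 - 14*y^2 + 52*y + 144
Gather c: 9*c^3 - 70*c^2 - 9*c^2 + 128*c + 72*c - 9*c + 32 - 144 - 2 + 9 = 9*c^3 - 79*c^2 + 191*c - 105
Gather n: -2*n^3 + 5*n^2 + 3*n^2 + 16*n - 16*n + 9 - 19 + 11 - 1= -2*n^3 + 8*n^2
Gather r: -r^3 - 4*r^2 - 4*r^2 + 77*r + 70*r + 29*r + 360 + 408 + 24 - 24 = -r^3 - 8*r^2 + 176*r + 768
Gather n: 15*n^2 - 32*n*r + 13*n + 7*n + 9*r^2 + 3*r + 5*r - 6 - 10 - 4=15*n^2 + n*(20 - 32*r) + 9*r^2 + 8*r - 20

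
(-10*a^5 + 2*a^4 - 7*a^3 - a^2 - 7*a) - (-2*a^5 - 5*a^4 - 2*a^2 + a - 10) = -8*a^5 + 7*a^4 - 7*a^3 + a^2 - 8*a + 10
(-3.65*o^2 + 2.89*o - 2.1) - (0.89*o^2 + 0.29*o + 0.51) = -4.54*o^2 + 2.6*o - 2.61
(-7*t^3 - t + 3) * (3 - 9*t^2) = 63*t^5 - 12*t^3 - 27*t^2 - 3*t + 9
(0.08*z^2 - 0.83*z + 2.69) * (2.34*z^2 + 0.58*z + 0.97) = 0.1872*z^4 - 1.8958*z^3 + 5.8908*z^2 + 0.7551*z + 2.6093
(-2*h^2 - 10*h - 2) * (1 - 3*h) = 6*h^3 + 28*h^2 - 4*h - 2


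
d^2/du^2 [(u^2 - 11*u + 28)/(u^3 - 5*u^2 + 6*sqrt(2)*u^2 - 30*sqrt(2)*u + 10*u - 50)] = 2*(-((2*u - 11)*(3*u^2 - 10*u + 12*sqrt(2)*u - 30*sqrt(2) + 10) + (3*u - 5 + 6*sqrt(2))*(u^2 - 11*u + 28))*(u^3 - 5*u^2 + 6*sqrt(2)*u^2 - 30*sqrt(2)*u + 10*u - 50) + (u^2 - 11*u + 28)*(3*u^2 - 10*u + 12*sqrt(2)*u - 30*sqrt(2) + 10)^2 + (u^3 - 5*u^2 + 6*sqrt(2)*u^2 - 30*sqrt(2)*u + 10*u - 50)^2)/(u^3 - 5*u^2 + 6*sqrt(2)*u^2 - 30*sqrt(2)*u + 10*u - 50)^3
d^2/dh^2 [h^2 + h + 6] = 2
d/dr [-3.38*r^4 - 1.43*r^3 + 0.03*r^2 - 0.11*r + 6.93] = -13.52*r^3 - 4.29*r^2 + 0.06*r - 0.11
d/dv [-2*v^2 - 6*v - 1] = -4*v - 6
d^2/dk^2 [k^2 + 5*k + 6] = 2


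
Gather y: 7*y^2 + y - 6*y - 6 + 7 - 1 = 7*y^2 - 5*y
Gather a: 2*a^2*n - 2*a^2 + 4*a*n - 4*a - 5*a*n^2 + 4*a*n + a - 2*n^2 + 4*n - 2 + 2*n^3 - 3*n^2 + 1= a^2*(2*n - 2) + a*(-5*n^2 + 8*n - 3) + 2*n^3 - 5*n^2 + 4*n - 1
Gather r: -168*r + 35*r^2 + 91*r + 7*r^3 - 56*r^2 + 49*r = 7*r^3 - 21*r^2 - 28*r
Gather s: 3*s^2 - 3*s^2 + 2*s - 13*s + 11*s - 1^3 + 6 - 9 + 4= 0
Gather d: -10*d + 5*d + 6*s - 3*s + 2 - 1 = -5*d + 3*s + 1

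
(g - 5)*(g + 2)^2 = g^3 - g^2 - 16*g - 20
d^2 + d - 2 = (d - 1)*(d + 2)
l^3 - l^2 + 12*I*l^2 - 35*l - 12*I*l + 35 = (l - 1)*(l + 5*I)*(l + 7*I)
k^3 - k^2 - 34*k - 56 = (k - 7)*(k + 2)*(k + 4)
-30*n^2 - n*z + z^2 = (-6*n + z)*(5*n + z)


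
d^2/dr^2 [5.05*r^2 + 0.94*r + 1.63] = 10.1000000000000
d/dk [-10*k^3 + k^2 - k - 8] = -30*k^2 + 2*k - 1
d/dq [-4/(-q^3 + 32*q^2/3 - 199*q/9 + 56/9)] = 36*(-27*q^2 + 192*q - 199)/(9*q^3 - 96*q^2 + 199*q - 56)^2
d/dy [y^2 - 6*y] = 2*y - 6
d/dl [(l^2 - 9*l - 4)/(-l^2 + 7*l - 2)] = 2*(-l^2 - 6*l + 23)/(l^4 - 14*l^3 + 53*l^2 - 28*l + 4)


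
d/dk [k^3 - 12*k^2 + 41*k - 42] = 3*k^2 - 24*k + 41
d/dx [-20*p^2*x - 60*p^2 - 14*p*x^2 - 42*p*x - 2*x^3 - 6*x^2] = -20*p^2 - 28*p*x - 42*p - 6*x^2 - 12*x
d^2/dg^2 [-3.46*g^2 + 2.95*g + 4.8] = -6.92000000000000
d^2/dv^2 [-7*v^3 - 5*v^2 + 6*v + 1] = -42*v - 10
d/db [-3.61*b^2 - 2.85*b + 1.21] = -7.22*b - 2.85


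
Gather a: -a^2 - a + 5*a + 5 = -a^2 + 4*a + 5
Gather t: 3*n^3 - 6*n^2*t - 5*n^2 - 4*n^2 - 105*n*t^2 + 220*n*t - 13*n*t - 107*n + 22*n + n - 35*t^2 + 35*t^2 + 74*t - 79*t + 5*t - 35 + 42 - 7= 3*n^3 - 9*n^2 - 105*n*t^2 - 84*n + t*(-6*n^2 + 207*n)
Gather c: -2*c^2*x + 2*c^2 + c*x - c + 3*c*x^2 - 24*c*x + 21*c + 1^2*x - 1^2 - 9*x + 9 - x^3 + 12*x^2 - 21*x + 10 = c^2*(2 - 2*x) + c*(3*x^2 - 23*x + 20) - x^3 + 12*x^2 - 29*x + 18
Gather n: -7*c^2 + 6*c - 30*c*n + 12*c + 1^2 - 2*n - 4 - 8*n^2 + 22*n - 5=-7*c^2 + 18*c - 8*n^2 + n*(20 - 30*c) - 8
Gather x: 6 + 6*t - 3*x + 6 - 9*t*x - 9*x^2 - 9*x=6*t - 9*x^2 + x*(-9*t - 12) + 12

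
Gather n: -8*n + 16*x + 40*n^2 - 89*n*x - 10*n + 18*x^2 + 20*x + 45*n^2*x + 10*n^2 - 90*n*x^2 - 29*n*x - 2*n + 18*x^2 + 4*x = n^2*(45*x + 50) + n*(-90*x^2 - 118*x - 20) + 36*x^2 + 40*x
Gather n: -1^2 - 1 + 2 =0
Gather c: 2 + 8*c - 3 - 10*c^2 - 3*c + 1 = -10*c^2 + 5*c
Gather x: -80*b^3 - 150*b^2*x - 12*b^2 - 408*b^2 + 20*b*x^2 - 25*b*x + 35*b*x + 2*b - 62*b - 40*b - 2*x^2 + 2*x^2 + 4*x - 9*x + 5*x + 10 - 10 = -80*b^3 - 420*b^2 + 20*b*x^2 - 100*b + x*(-150*b^2 + 10*b)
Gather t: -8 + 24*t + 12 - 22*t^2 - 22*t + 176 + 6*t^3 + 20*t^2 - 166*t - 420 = 6*t^3 - 2*t^2 - 164*t - 240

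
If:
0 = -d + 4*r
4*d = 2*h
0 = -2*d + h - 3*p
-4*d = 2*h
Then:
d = 0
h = 0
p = 0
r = 0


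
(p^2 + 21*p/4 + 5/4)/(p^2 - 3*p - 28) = (4*p^2 + 21*p + 5)/(4*(p^2 - 3*p - 28))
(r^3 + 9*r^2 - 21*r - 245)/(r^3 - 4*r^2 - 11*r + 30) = (r^2 + 14*r + 49)/(r^2 + r - 6)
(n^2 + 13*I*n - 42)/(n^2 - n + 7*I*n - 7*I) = (n + 6*I)/(n - 1)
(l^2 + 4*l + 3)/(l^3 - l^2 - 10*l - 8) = (l + 3)/(l^2 - 2*l - 8)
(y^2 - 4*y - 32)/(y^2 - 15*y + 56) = (y + 4)/(y - 7)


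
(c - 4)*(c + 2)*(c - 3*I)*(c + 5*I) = c^4 - 2*c^3 + 2*I*c^3 + 7*c^2 - 4*I*c^2 - 30*c - 16*I*c - 120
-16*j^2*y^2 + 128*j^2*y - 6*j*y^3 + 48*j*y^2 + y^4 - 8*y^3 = y*(-8*j + y)*(2*j + y)*(y - 8)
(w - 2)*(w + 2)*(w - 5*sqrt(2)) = w^3 - 5*sqrt(2)*w^2 - 4*w + 20*sqrt(2)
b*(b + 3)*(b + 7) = b^3 + 10*b^2 + 21*b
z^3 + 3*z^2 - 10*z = z*(z - 2)*(z + 5)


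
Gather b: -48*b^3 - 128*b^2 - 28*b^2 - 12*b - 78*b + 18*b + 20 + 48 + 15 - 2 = -48*b^3 - 156*b^2 - 72*b + 81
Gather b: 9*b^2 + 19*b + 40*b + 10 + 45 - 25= 9*b^2 + 59*b + 30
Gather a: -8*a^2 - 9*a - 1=-8*a^2 - 9*a - 1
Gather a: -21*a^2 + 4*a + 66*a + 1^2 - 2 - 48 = -21*a^2 + 70*a - 49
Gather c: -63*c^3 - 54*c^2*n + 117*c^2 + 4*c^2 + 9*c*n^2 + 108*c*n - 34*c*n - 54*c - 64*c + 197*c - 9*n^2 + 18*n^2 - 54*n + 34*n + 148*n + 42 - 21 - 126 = -63*c^3 + c^2*(121 - 54*n) + c*(9*n^2 + 74*n + 79) + 9*n^2 + 128*n - 105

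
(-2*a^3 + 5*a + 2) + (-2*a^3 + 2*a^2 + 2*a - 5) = -4*a^3 + 2*a^2 + 7*a - 3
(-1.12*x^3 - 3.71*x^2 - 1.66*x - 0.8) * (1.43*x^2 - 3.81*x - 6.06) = -1.6016*x^5 - 1.0381*x^4 + 18.5485*x^3 + 27.6632*x^2 + 13.1076*x + 4.848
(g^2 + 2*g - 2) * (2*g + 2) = 2*g^3 + 6*g^2 - 4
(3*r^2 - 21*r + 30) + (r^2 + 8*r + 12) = 4*r^2 - 13*r + 42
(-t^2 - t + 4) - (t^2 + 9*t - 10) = -2*t^2 - 10*t + 14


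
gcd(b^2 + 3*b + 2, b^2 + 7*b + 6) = b + 1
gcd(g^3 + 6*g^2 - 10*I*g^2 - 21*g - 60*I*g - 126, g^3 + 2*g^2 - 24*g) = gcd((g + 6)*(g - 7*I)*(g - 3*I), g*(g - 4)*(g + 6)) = g + 6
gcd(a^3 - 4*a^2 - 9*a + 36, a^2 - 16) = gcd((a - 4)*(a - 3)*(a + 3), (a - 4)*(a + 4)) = a - 4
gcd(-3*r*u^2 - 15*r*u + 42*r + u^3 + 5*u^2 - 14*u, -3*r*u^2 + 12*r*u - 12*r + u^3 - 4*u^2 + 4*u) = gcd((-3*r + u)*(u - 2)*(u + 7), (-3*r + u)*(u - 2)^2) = 3*r*u - 6*r - u^2 + 2*u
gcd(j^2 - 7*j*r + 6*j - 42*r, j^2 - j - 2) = 1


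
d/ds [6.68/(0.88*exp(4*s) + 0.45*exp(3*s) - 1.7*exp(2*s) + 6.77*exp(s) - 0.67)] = (-23.5136*exp(3*s) - 9.018*exp(2*s) + 22.712*exp(s) - 45.2236)*exp(s)/(0.88*exp(4*s) + 0.45*exp(3*s) - 1.7*exp(2*s) + 6.77*exp(s) - 0.67)^2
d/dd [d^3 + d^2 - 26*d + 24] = 3*d^2 + 2*d - 26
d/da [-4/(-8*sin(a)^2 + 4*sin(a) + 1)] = 16*(1 - 4*sin(a))*cos(a)/(-8*sin(a)^2 + 4*sin(a) + 1)^2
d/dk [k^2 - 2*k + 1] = 2*k - 2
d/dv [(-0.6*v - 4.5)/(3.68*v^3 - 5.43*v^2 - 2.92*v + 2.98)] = (4.416*v^3 + 46.422*v^2 - 48.87*v - 14.928)/(13.5424*v^6 - 39.9648*v^5 + 7.9937*v^4 + 53.644*v^3 - 23.8364*v^2 - 17.4032*v + 8.8804)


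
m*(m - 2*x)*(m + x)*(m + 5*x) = m^4 + 4*m^3*x - 7*m^2*x^2 - 10*m*x^3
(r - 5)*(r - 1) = r^2 - 6*r + 5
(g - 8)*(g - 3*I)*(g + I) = g^3 - 8*g^2 - 2*I*g^2 + 3*g + 16*I*g - 24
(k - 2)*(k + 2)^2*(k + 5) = k^4 + 7*k^3 + 6*k^2 - 28*k - 40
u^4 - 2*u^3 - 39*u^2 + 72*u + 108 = (u - 6)*(u - 3)*(u + 1)*(u + 6)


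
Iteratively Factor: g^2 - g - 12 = (g + 3)*(g - 4)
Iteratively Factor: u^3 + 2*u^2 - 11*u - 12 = (u + 1)*(u^2 + u - 12) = (u - 3)*(u + 1)*(u + 4)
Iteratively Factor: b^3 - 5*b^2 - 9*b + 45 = (b + 3)*(b^2 - 8*b + 15) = (b - 5)*(b + 3)*(b - 3)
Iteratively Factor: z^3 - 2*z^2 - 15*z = (z - 5)*(z^2 + 3*z) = (z - 5)*(z + 3)*(z)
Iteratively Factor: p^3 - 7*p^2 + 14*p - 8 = (p - 1)*(p^2 - 6*p + 8) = (p - 4)*(p - 1)*(p - 2)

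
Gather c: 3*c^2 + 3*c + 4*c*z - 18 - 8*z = 3*c^2 + c*(4*z + 3) - 8*z - 18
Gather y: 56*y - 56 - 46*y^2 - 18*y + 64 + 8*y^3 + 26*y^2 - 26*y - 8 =8*y^3 - 20*y^2 + 12*y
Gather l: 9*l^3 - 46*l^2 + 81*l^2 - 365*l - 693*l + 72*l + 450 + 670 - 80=9*l^3 + 35*l^2 - 986*l + 1040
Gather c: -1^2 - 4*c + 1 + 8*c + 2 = 4*c + 2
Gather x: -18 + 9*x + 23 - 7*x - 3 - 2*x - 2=0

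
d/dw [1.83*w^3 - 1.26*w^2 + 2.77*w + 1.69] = 5.49*w^2 - 2.52*w + 2.77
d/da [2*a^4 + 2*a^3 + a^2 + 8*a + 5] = 8*a^3 + 6*a^2 + 2*a + 8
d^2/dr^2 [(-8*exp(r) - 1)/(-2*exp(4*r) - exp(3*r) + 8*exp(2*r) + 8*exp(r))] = (288*exp(7*r) + 240*exp(6*r) - 178*exp(5*r) + 777*exp(4*r) + 696*exp(3*r) - 272*exp(2*r) + 192*exp(r) + 64)*exp(-r)/(8*exp(9*r) + 12*exp(8*r) - 90*exp(7*r) - 191*exp(6*r) + 264*exp(5*r) + 936*exp(4*r) + 256*exp(3*r) - 1344*exp(2*r) - 1536*exp(r) - 512)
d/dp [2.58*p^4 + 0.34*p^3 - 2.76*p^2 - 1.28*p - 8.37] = 10.32*p^3 + 1.02*p^2 - 5.52*p - 1.28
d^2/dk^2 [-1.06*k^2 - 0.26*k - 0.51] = -2.12000000000000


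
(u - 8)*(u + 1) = u^2 - 7*u - 8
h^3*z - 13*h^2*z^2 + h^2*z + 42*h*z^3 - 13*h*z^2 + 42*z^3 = (h - 7*z)*(h - 6*z)*(h*z + z)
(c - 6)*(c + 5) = c^2 - c - 30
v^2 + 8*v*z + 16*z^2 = (v + 4*z)^2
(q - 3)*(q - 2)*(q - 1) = q^3 - 6*q^2 + 11*q - 6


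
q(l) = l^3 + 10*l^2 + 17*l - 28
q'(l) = 3*l^2 + 20*l + 17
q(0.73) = -9.87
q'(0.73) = 33.20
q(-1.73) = -32.66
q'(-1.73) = -8.62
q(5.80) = 602.11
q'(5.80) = 233.92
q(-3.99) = -0.15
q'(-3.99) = -15.04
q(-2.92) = -17.27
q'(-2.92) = -15.82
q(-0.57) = -34.63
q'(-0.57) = 6.57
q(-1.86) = -31.46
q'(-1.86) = -9.82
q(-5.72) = 14.79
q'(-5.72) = 0.76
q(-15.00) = -1408.00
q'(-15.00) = 392.00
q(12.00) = 3344.00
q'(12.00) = 689.00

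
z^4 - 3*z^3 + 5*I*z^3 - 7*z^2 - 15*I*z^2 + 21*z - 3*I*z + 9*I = (z - 3)*(z + I)^2*(z + 3*I)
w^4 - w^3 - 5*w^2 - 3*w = w*(w - 3)*(w + 1)^2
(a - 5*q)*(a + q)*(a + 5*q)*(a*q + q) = a^4*q + a^3*q^2 + a^3*q - 25*a^2*q^3 + a^2*q^2 - 25*a*q^4 - 25*a*q^3 - 25*q^4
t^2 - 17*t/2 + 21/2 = (t - 7)*(t - 3/2)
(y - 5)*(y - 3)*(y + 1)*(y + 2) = y^4 - 5*y^3 - 7*y^2 + 29*y + 30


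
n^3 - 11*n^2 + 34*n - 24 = (n - 6)*(n - 4)*(n - 1)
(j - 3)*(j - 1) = j^2 - 4*j + 3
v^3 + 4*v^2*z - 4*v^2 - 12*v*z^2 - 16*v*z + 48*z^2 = (v - 4)*(v - 2*z)*(v + 6*z)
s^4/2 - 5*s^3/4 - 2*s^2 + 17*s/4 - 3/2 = (s/2 + 1)*(s - 3)*(s - 1)*(s - 1/2)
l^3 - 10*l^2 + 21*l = l*(l - 7)*(l - 3)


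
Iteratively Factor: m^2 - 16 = (m - 4)*(m + 4)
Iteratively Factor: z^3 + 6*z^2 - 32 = (z + 4)*(z^2 + 2*z - 8) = (z + 4)^2*(z - 2)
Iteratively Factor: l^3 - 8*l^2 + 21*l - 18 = (l - 2)*(l^2 - 6*l + 9) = (l - 3)*(l - 2)*(l - 3)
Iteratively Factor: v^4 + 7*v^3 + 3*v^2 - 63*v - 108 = (v + 3)*(v^3 + 4*v^2 - 9*v - 36) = (v - 3)*(v + 3)*(v^2 + 7*v + 12) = (v - 3)*(v + 3)*(v + 4)*(v + 3)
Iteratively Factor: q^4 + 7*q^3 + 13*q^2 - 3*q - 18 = (q - 1)*(q^3 + 8*q^2 + 21*q + 18) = (q - 1)*(q + 3)*(q^2 + 5*q + 6) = (q - 1)*(q + 3)^2*(q + 2)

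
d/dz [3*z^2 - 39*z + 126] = 6*z - 39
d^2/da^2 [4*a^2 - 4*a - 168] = 8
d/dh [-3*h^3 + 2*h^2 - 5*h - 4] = -9*h^2 + 4*h - 5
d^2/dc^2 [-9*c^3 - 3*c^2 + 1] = -54*c - 6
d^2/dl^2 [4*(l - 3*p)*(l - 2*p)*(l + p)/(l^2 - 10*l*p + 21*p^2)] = 320*p^2/(l^3 - 21*l^2*p + 147*l*p^2 - 343*p^3)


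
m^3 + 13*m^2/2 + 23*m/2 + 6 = (m + 1)*(m + 3/2)*(m + 4)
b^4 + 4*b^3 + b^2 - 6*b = b*(b - 1)*(b + 2)*(b + 3)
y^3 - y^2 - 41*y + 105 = (y - 5)*(y - 3)*(y + 7)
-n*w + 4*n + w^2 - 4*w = (-n + w)*(w - 4)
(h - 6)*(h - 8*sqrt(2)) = h^2 - 8*sqrt(2)*h - 6*h + 48*sqrt(2)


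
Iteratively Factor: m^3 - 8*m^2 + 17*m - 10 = (m - 1)*(m^2 - 7*m + 10) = (m - 5)*(m - 1)*(m - 2)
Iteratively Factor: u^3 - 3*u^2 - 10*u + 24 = (u - 4)*(u^2 + u - 6) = (u - 4)*(u + 3)*(u - 2)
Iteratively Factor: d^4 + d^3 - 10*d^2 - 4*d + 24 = (d + 2)*(d^3 - d^2 - 8*d + 12) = (d - 2)*(d + 2)*(d^2 + d - 6) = (d - 2)*(d + 2)*(d + 3)*(d - 2)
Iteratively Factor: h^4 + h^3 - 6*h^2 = (h - 2)*(h^3 + 3*h^2) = h*(h - 2)*(h^2 + 3*h) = h^2*(h - 2)*(h + 3)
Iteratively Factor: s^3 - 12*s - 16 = (s + 2)*(s^2 - 2*s - 8) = (s + 2)^2*(s - 4)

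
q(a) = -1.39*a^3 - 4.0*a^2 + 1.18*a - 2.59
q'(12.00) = -695.30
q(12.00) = -2966.35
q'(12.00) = -695.30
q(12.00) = -2966.35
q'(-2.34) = -2.93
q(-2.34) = -9.44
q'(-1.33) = 4.44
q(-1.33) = -7.96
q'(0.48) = -3.62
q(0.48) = -3.10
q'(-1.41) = 4.17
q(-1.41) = -8.31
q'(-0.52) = 4.21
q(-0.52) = -4.09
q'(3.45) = -76.05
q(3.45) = -103.21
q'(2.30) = -39.28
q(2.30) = -37.95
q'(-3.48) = -21.48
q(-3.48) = 3.44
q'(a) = -4.17*a^2 - 8.0*a + 1.18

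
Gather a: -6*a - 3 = -6*a - 3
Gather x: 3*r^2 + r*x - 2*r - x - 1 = 3*r^2 - 2*r + x*(r - 1) - 1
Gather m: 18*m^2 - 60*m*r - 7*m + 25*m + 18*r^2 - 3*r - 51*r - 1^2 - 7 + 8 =18*m^2 + m*(18 - 60*r) + 18*r^2 - 54*r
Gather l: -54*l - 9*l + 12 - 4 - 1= 7 - 63*l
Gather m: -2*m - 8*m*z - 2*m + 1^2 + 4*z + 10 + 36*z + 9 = m*(-8*z - 4) + 40*z + 20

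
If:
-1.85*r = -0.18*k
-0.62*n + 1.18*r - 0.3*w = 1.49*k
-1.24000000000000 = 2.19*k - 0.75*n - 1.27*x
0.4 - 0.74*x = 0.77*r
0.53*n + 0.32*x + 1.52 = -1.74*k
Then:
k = -0.62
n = -1.19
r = -0.06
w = 5.31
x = 0.60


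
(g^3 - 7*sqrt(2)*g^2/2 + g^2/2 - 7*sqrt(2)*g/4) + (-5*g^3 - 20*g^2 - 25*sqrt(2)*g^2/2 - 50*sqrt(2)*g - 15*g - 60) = -4*g^3 - 16*sqrt(2)*g^2 - 39*g^2/2 - 207*sqrt(2)*g/4 - 15*g - 60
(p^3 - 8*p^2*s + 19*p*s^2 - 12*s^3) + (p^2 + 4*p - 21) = p^3 - 8*p^2*s + p^2 + 19*p*s^2 + 4*p - 12*s^3 - 21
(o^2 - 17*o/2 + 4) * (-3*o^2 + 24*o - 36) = -3*o^4 + 99*o^3/2 - 252*o^2 + 402*o - 144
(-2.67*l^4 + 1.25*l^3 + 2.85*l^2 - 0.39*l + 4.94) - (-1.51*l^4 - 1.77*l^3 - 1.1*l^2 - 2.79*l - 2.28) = -1.16*l^4 + 3.02*l^3 + 3.95*l^2 + 2.4*l + 7.22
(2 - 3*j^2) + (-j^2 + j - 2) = -4*j^2 + j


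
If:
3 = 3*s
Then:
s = 1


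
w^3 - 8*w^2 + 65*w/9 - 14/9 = (w - 7)*(w - 2/3)*(w - 1/3)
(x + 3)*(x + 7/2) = x^2 + 13*x/2 + 21/2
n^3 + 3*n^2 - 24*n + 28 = (n - 2)^2*(n + 7)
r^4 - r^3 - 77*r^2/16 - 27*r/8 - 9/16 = (r - 3)*(r + 1/4)*(r + 3/4)*(r + 1)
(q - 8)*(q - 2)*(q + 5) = q^3 - 5*q^2 - 34*q + 80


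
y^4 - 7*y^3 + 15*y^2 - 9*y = y*(y - 3)^2*(y - 1)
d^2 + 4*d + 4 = (d + 2)^2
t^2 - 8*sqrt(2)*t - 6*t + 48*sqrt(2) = (t - 6)*(t - 8*sqrt(2))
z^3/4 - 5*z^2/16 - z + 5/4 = (z/4 + 1/2)*(z - 2)*(z - 5/4)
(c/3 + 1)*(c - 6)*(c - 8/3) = c^3/3 - 17*c^2/9 - 10*c/3 + 16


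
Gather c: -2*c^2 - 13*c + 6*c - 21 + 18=-2*c^2 - 7*c - 3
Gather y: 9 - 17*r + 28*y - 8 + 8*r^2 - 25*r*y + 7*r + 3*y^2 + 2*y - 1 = 8*r^2 - 10*r + 3*y^2 + y*(30 - 25*r)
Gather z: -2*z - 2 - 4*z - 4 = -6*z - 6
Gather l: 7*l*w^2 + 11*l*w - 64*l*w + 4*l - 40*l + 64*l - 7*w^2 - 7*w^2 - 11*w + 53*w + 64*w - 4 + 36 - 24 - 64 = l*(7*w^2 - 53*w + 28) - 14*w^2 + 106*w - 56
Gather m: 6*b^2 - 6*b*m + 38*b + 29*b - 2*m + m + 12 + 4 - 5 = 6*b^2 + 67*b + m*(-6*b - 1) + 11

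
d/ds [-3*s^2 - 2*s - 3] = -6*s - 2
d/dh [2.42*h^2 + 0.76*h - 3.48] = 4.84*h + 0.76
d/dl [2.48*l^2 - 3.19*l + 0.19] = 4.96*l - 3.19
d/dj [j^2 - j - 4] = 2*j - 1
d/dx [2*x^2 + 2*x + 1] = 4*x + 2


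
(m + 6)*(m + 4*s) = m^2 + 4*m*s + 6*m + 24*s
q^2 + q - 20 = (q - 4)*(q + 5)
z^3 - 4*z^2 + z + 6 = (z - 3)*(z - 2)*(z + 1)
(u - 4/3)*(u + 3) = u^2 + 5*u/3 - 4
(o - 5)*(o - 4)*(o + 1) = o^3 - 8*o^2 + 11*o + 20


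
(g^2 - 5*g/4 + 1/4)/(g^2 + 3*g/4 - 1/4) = (g - 1)/(g + 1)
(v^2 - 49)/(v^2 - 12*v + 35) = (v + 7)/(v - 5)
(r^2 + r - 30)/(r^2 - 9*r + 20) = (r + 6)/(r - 4)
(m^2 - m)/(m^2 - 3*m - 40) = m*(1 - m)/(-m^2 + 3*m + 40)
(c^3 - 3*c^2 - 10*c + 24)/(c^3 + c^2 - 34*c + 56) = (c + 3)/(c + 7)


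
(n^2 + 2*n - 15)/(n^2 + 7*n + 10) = (n - 3)/(n + 2)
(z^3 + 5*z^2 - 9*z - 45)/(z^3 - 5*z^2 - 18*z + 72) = (z^2 + 8*z + 15)/(z^2 - 2*z - 24)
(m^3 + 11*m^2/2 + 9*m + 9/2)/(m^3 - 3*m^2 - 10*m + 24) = (2*m^2 + 5*m + 3)/(2*(m^2 - 6*m + 8))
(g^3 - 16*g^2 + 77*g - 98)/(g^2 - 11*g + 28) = (g^2 - 9*g + 14)/(g - 4)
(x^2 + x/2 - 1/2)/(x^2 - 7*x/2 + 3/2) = (x + 1)/(x - 3)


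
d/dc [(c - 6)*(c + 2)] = 2*c - 4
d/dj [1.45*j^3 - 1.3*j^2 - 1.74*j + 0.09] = 4.35*j^2 - 2.6*j - 1.74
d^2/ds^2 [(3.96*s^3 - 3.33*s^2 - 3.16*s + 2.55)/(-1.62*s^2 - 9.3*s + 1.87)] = (-2.8421709430404e-14*s^5 - 1.13686837721616e-13*s^4 - 792.747*s^3 + 433.584252*s^2 - 256.15872*s - 323.348466)/(4.251528*s^6 + 73.22076*s^5 + 405.618516*s^4 + 635.31648*s^3 - 468.213966*s^2 + 97.56351*s - 6.539203)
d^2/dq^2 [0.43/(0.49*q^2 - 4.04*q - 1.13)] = (0.206486*q^2 - 1.702456*q - 0.43*(0.98*q - 4.04)*(1.96*q - 8.08) - 0.476182)/(-0.49*q^2 + 4.04*q + 1.13)^3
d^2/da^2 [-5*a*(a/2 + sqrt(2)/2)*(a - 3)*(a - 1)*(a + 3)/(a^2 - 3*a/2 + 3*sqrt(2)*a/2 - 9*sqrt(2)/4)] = 20*(-24*a^7 - 104*sqrt(2)*a^6 + 104*a^6 - 432*a^5 + 450*sqrt(2)*a^5 - 729*sqrt(2)*a^4 + 1296*a^4 - 1548*a^3 + 684*sqrt(2)*a^3 - 405*sqrt(2)*a^2 + 162*a^2 + 243*sqrt(2)*a + 1215*a - 243 + 243*sqrt(2))/(32*a^6 - 144*a^5 + 144*sqrt(2)*a^5 - 648*sqrt(2)*a^4 + 648*a^4 - 2052*a^3 + 1188*sqrt(2)*a^3 - 1458*sqrt(2)*a^2 + 2916*a^2 - 1458*a + 1458*sqrt(2)*a - 729*sqrt(2))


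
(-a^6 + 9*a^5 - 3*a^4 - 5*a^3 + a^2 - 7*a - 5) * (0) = 0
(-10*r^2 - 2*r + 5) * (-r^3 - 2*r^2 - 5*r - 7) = 10*r^5 + 22*r^4 + 49*r^3 + 70*r^2 - 11*r - 35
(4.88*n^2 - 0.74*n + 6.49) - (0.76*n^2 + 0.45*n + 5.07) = 4.12*n^2 - 1.19*n + 1.42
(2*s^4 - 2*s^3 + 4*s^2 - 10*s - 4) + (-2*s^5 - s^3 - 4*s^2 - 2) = -2*s^5 + 2*s^4 - 3*s^3 - 10*s - 6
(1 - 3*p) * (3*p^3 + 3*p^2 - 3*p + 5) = -9*p^4 - 6*p^3 + 12*p^2 - 18*p + 5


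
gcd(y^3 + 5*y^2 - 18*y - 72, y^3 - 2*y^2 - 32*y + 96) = y^2 + 2*y - 24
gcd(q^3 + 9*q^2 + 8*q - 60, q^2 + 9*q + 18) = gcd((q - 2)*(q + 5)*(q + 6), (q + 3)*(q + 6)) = q + 6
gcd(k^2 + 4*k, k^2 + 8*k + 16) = k + 4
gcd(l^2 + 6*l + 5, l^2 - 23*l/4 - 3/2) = 1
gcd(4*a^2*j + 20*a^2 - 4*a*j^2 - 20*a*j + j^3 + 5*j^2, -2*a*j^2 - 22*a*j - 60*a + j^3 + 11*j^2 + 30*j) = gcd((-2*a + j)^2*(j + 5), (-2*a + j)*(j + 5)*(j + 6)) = 2*a*j + 10*a - j^2 - 5*j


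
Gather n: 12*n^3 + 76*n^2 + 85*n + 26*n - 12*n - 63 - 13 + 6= 12*n^3 + 76*n^2 + 99*n - 70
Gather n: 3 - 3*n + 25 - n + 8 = 36 - 4*n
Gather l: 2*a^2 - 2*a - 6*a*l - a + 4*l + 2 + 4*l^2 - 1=2*a^2 - 3*a + 4*l^2 + l*(4 - 6*a) + 1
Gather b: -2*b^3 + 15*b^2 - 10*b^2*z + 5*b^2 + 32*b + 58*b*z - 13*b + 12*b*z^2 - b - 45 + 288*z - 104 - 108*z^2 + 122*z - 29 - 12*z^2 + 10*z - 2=-2*b^3 + b^2*(20 - 10*z) + b*(12*z^2 + 58*z + 18) - 120*z^2 + 420*z - 180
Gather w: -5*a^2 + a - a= -5*a^2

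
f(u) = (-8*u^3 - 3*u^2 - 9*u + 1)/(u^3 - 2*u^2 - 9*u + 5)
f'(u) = (-24*u^2 - 6*u - 9)/(u^3 - 2*u^2 - 9*u + 5) + (-3*u^2 + 4*u + 9)*(-8*u^3 - 3*u^2 - 9*u + 1)/(u^3 - 2*u^2 - 9*u + 5)^2 = (19*u^4 + 162*u^3 - 114*u^2 - 26*u - 36)/(u^6 - 4*u^5 - 14*u^4 + 46*u^3 + 61*u^2 - 90*u + 25)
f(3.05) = 22.18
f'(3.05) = 31.49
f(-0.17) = 0.38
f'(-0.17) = -0.85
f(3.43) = 42.89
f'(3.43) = 94.10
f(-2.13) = 15.44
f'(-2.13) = -56.66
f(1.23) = 4.08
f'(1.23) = 2.00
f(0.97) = 3.80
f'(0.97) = -0.17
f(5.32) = -26.16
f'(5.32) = 13.88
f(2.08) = 7.68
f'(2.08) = 6.88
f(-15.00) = -7.18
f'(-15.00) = 0.03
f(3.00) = 20.69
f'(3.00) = 28.24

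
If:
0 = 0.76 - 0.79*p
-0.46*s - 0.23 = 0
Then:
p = 0.96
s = -0.50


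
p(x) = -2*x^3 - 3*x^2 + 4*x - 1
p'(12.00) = -932.00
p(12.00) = -3841.00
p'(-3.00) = -32.00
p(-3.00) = 14.00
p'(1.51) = -18.74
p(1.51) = -8.69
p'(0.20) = 2.56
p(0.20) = -0.34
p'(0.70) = -3.14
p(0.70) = -0.36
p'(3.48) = -89.54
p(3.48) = -107.70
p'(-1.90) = -6.26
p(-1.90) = -5.71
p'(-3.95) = -65.92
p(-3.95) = 59.65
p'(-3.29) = -41.20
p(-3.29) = 24.59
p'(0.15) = 2.96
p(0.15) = -0.47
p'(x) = -6*x^2 - 6*x + 4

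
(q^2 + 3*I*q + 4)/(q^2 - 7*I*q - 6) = (q + 4*I)/(q - 6*I)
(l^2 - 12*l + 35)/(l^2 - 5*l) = (l - 7)/l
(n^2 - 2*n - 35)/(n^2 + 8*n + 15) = (n - 7)/(n + 3)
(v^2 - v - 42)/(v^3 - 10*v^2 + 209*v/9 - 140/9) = 9*(v + 6)/(9*v^2 - 27*v + 20)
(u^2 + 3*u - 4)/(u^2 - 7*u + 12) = (u^2 + 3*u - 4)/(u^2 - 7*u + 12)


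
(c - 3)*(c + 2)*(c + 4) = c^3 + 3*c^2 - 10*c - 24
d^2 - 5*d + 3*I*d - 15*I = (d - 5)*(d + 3*I)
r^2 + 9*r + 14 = (r + 2)*(r + 7)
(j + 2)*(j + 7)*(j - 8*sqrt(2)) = j^3 - 8*sqrt(2)*j^2 + 9*j^2 - 72*sqrt(2)*j + 14*j - 112*sqrt(2)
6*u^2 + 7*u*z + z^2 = (u + z)*(6*u + z)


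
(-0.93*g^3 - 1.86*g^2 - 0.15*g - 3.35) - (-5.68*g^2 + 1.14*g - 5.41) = -0.93*g^3 + 3.82*g^2 - 1.29*g + 2.06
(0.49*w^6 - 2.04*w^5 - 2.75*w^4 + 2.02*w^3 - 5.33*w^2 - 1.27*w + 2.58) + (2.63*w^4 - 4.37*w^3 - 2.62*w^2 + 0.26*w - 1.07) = 0.49*w^6 - 2.04*w^5 - 0.12*w^4 - 2.35*w^3 - 7.95*w^2 - 1.01*w + 1.51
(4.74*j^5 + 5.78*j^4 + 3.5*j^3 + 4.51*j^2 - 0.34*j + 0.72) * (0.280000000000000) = 1.3272*j^5 + 1.6184*j^4 + 0.98*j^3 + 1.2628*j^2 - 0.0952*j + 0.2016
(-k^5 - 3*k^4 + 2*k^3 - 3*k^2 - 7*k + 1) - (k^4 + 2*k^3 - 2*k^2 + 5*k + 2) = -k^5 - 4*k^4 - k^2 - 12*k - 1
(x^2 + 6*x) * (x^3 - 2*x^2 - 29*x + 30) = x^5 + 4*x^4 - 41*x^3 - 144*x^2 + 180*x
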